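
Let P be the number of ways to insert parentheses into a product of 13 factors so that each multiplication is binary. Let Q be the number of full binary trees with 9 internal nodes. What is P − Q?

Bracketing 13 factors into binary products is counted by C_{13−1} = C_12. So P = C_12 = 208012.
The number of full binary trees on 9 internal nodes is the Catalan number C_9. So Q = C_9 = 4862.
P − Q = 208012 − 4862 = 203150.

203150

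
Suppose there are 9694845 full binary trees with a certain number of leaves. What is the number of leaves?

Full binary trees with L leaves are counted by C_{L−1}. Since C_15 = 9694845, the index is 15.
So the index is 15, and the number of leaves is 15 + 1 = 16.

16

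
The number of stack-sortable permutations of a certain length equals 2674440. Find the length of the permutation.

14

Stack-sortable permutations of [n] are counted by C_n; 2674440 = C_14.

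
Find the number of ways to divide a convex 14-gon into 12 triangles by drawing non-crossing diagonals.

Triangulations of a convex m-gon are counted by C_{m−2}; with m = 14 this is C_12.
C_12 = 208012.

208012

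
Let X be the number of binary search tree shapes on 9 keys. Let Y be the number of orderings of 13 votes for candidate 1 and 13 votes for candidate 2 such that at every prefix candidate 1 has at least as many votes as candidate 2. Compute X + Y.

747762

Binary trees (left/right distinguished) on n nodes are counted by C_n; here n = 9. So X = C_9 = 4862.
Ballot sequences with n votes each where one side never trails are Dyck words, counted by C_n; here n = 13. So Y = C_13 = 742900.
X + Y = 4862 + 742900 = 747762.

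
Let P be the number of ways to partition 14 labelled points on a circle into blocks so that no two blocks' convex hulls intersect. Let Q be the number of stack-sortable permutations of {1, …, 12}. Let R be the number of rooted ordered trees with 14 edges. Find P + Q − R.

The non-crossing partitions of [14] form a lattice of size C_14. So P = C_14 = 2674440.
By Knuth's characterisation, the stack-sortable permutations of length 12 are the 231-avoiders, numbering C_12. So Q = C_12 = 208012.
Rooted ordered trees with n edges are counted by C_n; here n = 14. So R = C_14 = 2674440.
P + Q − R = 2674440 + 208012 − 2674440 = 208012.

208012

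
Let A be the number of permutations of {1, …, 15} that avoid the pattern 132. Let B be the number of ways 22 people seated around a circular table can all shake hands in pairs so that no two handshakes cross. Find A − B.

9636059

For any fixed pattern of length 3, the pattern-avoiding permutations of [15] number C_15. So A = C_15 = 9694845.
Non-crossing handshake pairings of 2n people are counted by C_n; 22 people gives n = 11. So B = C_11 = 58786.
A − B = 9694845 − 58786 = 9636059.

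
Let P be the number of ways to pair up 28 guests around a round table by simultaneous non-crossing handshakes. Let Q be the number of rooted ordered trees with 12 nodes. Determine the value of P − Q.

2615654

With 28 = 2·14 people, non-crossing handshake pairings are non-crossing perfect matchings on a circle, counted by C_14. So P = C_14 = 2674440.
Rooted ordered (plane) trees on m nodes have m−1 edges and are counted by C_{m−1}; m = 12 gives C_11. So Q = C_11 = 58786.
P − Q = 2674440 − 58786 = 2615654.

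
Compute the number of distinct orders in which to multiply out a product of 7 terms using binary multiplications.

Bracketing 7 factors into binary products is counted by C_{7−1} = C_6.
C_6 = C(12,6)/7 = 924/7 = 132.

132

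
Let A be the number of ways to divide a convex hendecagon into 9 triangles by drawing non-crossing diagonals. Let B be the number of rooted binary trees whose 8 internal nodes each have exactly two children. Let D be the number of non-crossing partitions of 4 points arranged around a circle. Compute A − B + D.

3446

The number of triangulations of an 11-gon is the Catalan number C_9 (index = sides − 2). So A = C_9 = 4862.
Full binary trees with n internal nodes are counted by C_n; here n = 8. So B = C_8 = 1430.
Non-crossing partitions of an n-element set are counted by C_n; here n = 4. So D = C_4 = 14.
A − B + D = 4862 − 1430 + 14 = 3446.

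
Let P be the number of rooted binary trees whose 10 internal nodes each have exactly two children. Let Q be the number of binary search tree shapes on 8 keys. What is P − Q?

The number of full binary trees on 10 internal nodes is the Catalan number C_10. So P = C_10 = 16796.
There are C_n binary search tree shapes on n keys; with n = 8 that is C_8. So Q = C_8 = 1430.
P − Q = 16796 − 1430 = 15366.

15366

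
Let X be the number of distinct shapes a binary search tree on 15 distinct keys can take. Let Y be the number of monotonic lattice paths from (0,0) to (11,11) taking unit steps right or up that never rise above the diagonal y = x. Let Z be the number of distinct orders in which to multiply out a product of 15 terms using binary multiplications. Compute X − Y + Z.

12310499

Binary trees (left/right distinguished) on n nodes are counted by C_n; here n = 15. So X = C_15 = 9694845.
Monotone paths in an n×n grid that stay weakly below the diagonal are counted by C_n; here n = 11. So Y = C_11 = 58786.
Ways to associate a product of 15 factors correspond to binary trees on 15 leaves, so the count is C_14. So Z = C_14 = 2674440.
X − Y + Z = 9694845 − 58786 + 2674440 = 12310499.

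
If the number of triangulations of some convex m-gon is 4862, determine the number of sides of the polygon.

Triangulations of a convex m-gon are counted by C_{m−2}; 4862 = C_9.
So m − 2 = 9, giving m = 11 sides.

11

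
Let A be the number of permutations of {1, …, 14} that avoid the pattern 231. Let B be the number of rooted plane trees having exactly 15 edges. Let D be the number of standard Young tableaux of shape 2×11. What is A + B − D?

For any fixed pattern of length 3, the pattern-avoiding permutations of [14] number C_14. So A = C_14 = 2674440.
A rooted plane tree with 15 edges has 16 nodes, and the count is C_15. So B = C_15 = 9694845.
Standard Young tableaux of shape 2×n are counted by C_n; here n = 11. So D = C_11 = 58786.
A + B − D = 2674440 + 9694845 − 58786 = 12310499.

12310499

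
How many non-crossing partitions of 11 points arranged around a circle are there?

58786

Non-crossing partitions of an n-element set are counted by C_n; here n = 11.
C_11 = C(22,11)/12 = 705432/12 = 58786.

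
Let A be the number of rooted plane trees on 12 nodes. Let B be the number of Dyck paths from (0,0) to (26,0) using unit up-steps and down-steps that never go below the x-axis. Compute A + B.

Rooted ordered (plane) trees on m nodes have m−1 edges and are counted by C_{m−1}; m = 12 gives C_11. So A = C_11 = 58786.
A Dyck path with 13 up-steps and 13 down-steps has semilength 13, so there are C_13 of them. So B = C_13 = 742900.
A + B = 58786 + 742900 = 801686.

801686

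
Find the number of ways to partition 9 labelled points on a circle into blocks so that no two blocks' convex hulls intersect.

The non-crossing partitions of [9] form a lattice of size C_9.
C_9 = C(18,9)/10 = 48620/10 = 4862.

4862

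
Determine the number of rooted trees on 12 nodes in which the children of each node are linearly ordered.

58786

Rooted ordered (plane) trees on m nodes have m−1 edges and are counted by C_{m−1}; m = 12 gives C_11.
C_11 = 58786.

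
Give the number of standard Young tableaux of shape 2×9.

4862

Standard Young tableaux of shape 2×n are counted by C_n; here n = 9.
C_9 = C(18,9)/10 = 48620/10 = 4862.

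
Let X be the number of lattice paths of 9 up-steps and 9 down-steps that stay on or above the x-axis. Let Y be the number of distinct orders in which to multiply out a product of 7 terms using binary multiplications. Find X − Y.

A Dyck path with 9 up-steps and 9 down-steps has semilength 9, so there are C_9 of them. So X = C_9 = 4862.
Bracketing 7 factors into binary products is counted by C_{7−1} = C_6. So Y = C_6 = 132.
X − Y = 4862 − 132 = 4730.

4730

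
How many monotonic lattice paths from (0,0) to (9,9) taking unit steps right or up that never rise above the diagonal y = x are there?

Sub-diagonal monotone paths from (0,0) to (9,9) biject with Dyck paths of semilength 9, giving C_9.
C_9 = C(18,9)/10 = 48620/10 = 4862.

4862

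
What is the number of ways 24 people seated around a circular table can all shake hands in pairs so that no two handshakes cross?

208012

With 24 = 2·12 people, non-crossing handshake pairings are non-crossing perfect matchings on a circle, counted by C_12.
C_12 = C(24,12)/13 = 2704156/13 = 208012.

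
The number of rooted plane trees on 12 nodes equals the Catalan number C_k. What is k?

A rooted plane tree on 12 nodes has 11 edges, and such trees are counted by C_11.

11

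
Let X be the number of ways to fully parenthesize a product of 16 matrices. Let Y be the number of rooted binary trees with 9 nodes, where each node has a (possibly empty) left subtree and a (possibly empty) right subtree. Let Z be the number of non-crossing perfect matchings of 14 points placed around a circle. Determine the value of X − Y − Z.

Bracketing 16 factors into binary products is counted by C_{16−1} = C_15. So X = C_15 = 9694845.
Binary trees (left/right distinguished) on n nodes are counted by C_n; here n = 9. So Y = C_9 = 4862.
Pairing 14 circle points by 7 non-crossing chords gives C_7 matchings. So Z = C_7 = 429.
X − Y − Z = 9694845 − 4862 − 429 = 9689554.

9689554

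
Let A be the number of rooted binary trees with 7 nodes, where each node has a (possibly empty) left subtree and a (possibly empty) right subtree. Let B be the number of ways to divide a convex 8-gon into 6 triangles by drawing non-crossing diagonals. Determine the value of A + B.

There are C_n binary search tree shapes on n keys; with n = 7 that is C_7. So A = C_7 = 429.
Triangulations of a convex m-gon are counted by C_{m−2}; with m = 8 this is C_6. So B = C_6 = 132.
A + B = 429 + 132 = 561.

561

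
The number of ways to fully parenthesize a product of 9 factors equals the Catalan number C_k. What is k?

8

Ways to associate a product of 9 factors correspond to binary trees on 9 leaves, so the count is C_8.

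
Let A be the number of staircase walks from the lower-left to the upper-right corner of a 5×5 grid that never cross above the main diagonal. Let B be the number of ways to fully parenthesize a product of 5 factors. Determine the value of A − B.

Monotone paths in an n×n grid that stay weakly below the diagonal are counted by C_n; here n = 5. So A = C_5 = 42.
Ways to associate a product of 5 factors correspond to binary trees on 5 leaves, so the count is C_4. So B = C_4 = 14.
A − B = 42 − 14 = 28.

28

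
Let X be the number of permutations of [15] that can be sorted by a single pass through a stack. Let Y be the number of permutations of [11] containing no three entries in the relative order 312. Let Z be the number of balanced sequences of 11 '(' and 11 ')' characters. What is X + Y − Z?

9694845

By Knuth's characterisation, the stack-sortable permutations of length 15 are the 231-avoiders, numbering C_15. So X = C_15 = 9694845.
For any fixed pattern of length 3, the pattern-avoiding permutations of [11] number C_11. So Y = C_11 = 58786.
Balanced strings of n pairs of brackets are counted by C_n; here n = 11. So Z = C_11 = 58786.
X + Y − Z = 9694845 + 58786 − 58786 = 9694845.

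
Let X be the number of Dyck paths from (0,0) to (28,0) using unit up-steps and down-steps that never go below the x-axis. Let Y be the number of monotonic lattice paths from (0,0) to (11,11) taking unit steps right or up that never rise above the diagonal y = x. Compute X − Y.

2615654

Dyck paths of semilength n (length 2n) are counted by C_n; here n = 14. So X = C_14 = 2674440.
Sub-diagonal monotone paths from (0,0) to (11,11) biject with Dyck paths of semilength 11, giving C_11. So Y = C_11 = 58786.
X − Y = 2674440 − 58786 = 2615654.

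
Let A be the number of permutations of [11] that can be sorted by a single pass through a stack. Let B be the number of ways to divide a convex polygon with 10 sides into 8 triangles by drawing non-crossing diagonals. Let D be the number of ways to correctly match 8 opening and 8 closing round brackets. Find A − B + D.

By Knuth's characterisation, the stack-sortable permutations of length 11 are the 231-avoiders, numbering C_11. So A = C_11 = 58786.
Triangulations of a convex m-gon are counted by C_{m−2}; with m = 10 this is C_8. So B = C_8 = 1430.
With 8 pairs the number of balanced bracket strings is the Catalan number C_8. So D = C_8 = 1430.
A − B + D = 58786 − 1430 + 1430 = 58786.

58786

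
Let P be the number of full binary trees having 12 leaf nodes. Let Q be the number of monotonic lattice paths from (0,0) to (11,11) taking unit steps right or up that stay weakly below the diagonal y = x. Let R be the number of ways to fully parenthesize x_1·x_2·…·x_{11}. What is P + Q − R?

A full binary tree with L leaves has L−1 internal nodes and is counted by C_{L−1}; L = 12 gives C_11. So P = C_11 = 58786.
Monotone paths in an n×n grid that stay weakly below the diagonal are counted by C_n; here n = 11. So Q = C_11 = 58786.
Parenthesizations of m factors correspond to full binary trees with m leaves, counted by C_{m−1}; m = 11 gives C_10. So R = C_10 = 16796.
P + Q − R = 58786 + 58786 − 16796 = 100776.

100776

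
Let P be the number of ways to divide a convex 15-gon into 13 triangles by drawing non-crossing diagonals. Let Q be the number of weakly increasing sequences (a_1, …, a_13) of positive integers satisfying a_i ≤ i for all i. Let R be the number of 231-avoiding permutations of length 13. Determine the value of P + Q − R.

Triangulations of a convex m-gon are counted by C_{m−2}; with m = 15 this is C_13. So P = C_13 = 742900.
Such sub-staircase sequences of length n are counted by C_n; here n = 13. So Q = C_13 = 742900.
Permutations of [n] avoiding any single length-3 pattern are counted by C_n; here n = 13. So R = C_13 = 742900.
P + Q − R = 742900 + 742900 − 742900 = 742900.

742900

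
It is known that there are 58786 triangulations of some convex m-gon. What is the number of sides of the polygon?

Triangulations of a convex m-gon are counted by C_{m−2}. Since C_11 = 58786, the index is 11.
So m − 2 = 11, giving m = 13 sides.

13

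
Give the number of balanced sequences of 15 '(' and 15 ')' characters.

9694845

Balanced strings of n pairs of brackets are counted by C_n; here n = 15.
C_15 = 9694845.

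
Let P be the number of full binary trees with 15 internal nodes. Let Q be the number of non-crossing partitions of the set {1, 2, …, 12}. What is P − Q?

9486833

The number of full binary trees on 15 internal nodes is the Catalan number C_15. So P = C_15 = 9694845.
Non-crossing partitions of an n-element set are counted by C_n; here n = 12. So Q = C_12 = 208012.
P − Q = 9694845 − 208012 = 9486833.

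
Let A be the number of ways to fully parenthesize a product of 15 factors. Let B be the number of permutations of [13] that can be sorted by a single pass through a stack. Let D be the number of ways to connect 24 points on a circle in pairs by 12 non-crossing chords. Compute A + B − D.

Parenthesizations of m factors correspond to full binary trees with m leaves, counted by C_{m−1}; m = 15 gives C_14. So A = C_14 = 2674440.
Stack-sortable permutations are exactly the 231-avoiding ones, counted by C_n; here n = 13. So B = C_13 = 742900.
Non-crossing perfect matchings of 2n points on a circle are counted by C_n; with 24 points, n = 12. So D = C_12 = 208012.
A + B − D = 2674440 + 742900 − 208012 = 3209328.

3209328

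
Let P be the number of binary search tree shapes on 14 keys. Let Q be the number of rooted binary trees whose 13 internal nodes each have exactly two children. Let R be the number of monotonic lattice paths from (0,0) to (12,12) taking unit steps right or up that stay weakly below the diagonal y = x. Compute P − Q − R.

1723528

Rooted binary trees with 14 nodes (each child slot possibly empty) number C_14. So P = C_14 = 2674440.
The number of full binary trees on 13 internal nodes is the Catalan number C_13. So Q = C_13 = 742900.
Monotone paths in an n×n grid that stay weakly below the diagonal are counted by C_n; here n = 12. So R = C_12 = 208012.
P − Q − R = 2674440 − 742900 − 208012 = 1723528.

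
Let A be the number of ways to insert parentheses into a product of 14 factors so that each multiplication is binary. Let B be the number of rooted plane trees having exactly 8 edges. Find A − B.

741470

Bracketing 14 factors into binary products is counted by C_{14−1} = C_13. So A = C_13 = 742900.
A rooted plane tree with 8 edges has 9 nodes, and the count is C_8. So B = C_8 = 1430.
A − B = 742900 − 1430 = 741470.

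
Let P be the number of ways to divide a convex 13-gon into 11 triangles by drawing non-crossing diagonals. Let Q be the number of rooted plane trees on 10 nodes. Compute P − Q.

The number of triangulations of a 13-gon is the Catalan number C_11 (index = sides − 2). So P = C_11 = 58786.
Rooted ordered (plane) trees on m nodes have m−1 edges and are counted by C_{m−1}; m = 10 gives C_9. So Q = C_9 = 4862.
P − Q = 58786 − 4862 = 53924.

53924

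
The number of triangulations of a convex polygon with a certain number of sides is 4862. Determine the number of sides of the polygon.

Triangulations of a convex m-gon are counted by C_{m−2}; 4862 = C_9.
So m − 2 = 9, giving m = 11 sides.

11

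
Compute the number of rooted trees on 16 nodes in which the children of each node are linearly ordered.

Rooted ordered (plane) trees on m nodes have m−1 edges and are counted by C_{m−1}; m = 16 gives C_15.
C_15 = C(30,15)/16 = 155117520/16 = 9694845.

9694845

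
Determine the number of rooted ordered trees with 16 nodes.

A rooted plane tree on 16 nodes has 15 edges, and such trees are counted by C_15.
C_15 = C_14 · 2(2·14+1)/(14+2) = 2674440 · 58/16 = 9694845.

9694845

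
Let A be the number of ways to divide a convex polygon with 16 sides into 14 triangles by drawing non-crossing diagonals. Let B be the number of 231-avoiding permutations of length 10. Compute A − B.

A convex 16-gon is triangulated into 14 triangles, and the number of such triangulations is the Catalan number C_{16−2} = C_14. So A = C_14 = 2674440.
Permutations of [n] avoiding any single length-3 pattern are counted by C_n; here n = 10. So B = C_10 = 16796.
A − B = 2674440 − 16796 = 2657644.

2657644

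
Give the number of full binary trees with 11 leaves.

16796

A full binary tree with L leaves has L−1 internal nodes and is counted by C_{L−1}; L = 11 gives C_10.
C_10 = 16796.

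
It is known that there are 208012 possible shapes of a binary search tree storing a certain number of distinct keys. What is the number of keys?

Binary search tree shapes on n keys are counted by C_n. The Catalan number equal to 208012 is C_12.

12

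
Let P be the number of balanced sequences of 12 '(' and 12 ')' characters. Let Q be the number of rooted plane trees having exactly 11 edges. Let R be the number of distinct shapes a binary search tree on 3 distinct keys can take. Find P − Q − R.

149221

With 12 pairs the number of balanced bracket strings is the Catalan number C_12. So P = C_12 = 208012.
Rooted ordered trees with n edges are counted by C_n; here n = 11. So Q = C_11 = 58786.
Binary trees (left/right distinguished) on n nodes are counted by C_n; here n = 3. So R = C_3 = 5.
P − Q − R = 208012 − 58786 − 5 = 149221.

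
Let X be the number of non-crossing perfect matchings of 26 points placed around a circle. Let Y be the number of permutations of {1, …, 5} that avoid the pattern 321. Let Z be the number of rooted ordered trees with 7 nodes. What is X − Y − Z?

742726

Pairing 26 circle points by 13 non-crossing chords gives C_13 matchings. So X = C_13 = 742900.
For any fixed pattern of length 3, the pattern-avoiding permutations of [5] number C_5. So Y = C_5 = 42.
A rooted plane tree on 7 nodes has 6 edges, and such trees are counted by C_6. So Z = C_6 = 132.
X − Y − Z = 742900 − 42 − 132 = 742726.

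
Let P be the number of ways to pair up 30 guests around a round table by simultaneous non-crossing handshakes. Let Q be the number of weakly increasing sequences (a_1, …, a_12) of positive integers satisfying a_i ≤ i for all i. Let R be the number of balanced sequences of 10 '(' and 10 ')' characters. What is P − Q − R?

Non-crossing handshake pairings of 2n people are counted by C_n; 30 people gives n = 15. So P = C_15 = 9694845.
Weakly increasing sequences with a_i ≤ i biject with Dyck paths of semilength 12, so there are C_12. So Q = C_12 = 208012.
Balanced strings of n pairs of brackets are counted by C_n; here n = 10. So R = C_10 = 16796.
P − Q − R = 9694845 − 208012 − 16796 = 9470037.

9470037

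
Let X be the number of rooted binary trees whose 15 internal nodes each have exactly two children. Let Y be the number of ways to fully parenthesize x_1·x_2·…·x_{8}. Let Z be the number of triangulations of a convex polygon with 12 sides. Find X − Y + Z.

9711212

Full binary trees with n internal nodes are counted by C_n; here n = 15. So X = C_15 = 9694845.
Parenthesizations of m factors correspond to full binary trees with m leaves, counted by C_{m−1}; m = 8 gives C_7. So Y = C_7 = 429.
A convex 12-gon is triangulated into 10 triangles, and the number of such triangulations is the Catalan number C_{12−2} = C_10. So Z = C_10 = 16796.
X − Y + Z = 9694845 − 429 + 16796 = 9711212.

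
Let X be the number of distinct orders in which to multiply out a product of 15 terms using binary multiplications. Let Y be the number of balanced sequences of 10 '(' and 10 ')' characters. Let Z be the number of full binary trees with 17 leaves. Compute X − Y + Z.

Parenthesizations of m factors correspond to full binary trees with m leaves, counted by C_{m−1}; m = 15 gives C_14. So X = C_14 = 2674440.
With 10 pairs the number of balanced bracket strings is the Catalan number C_10. So Y = C_10 = 16796.
A full binary tree with L leaves has L−1 internal nodes and is counted by C_{L−1}; L = 17 gives C_16. So Z = C_16 = 35357670.
X − Y + Z = 2674440 − 16796 + 35357670 = 38015314.

38015314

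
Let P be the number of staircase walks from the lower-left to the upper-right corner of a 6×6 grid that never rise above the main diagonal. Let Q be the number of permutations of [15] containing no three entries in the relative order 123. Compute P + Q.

Sub-diagonal monotone paths from (0,0) to (6,6) biject with Dyck paths of semilength 6, giving C_6. So P = C_6 = 132.
Permutations of [n] avoiding any single length-3 pattern are counted by C_n; here n = 15. So Q = C_15 = 9694845.
P + Q = 132 + 9694845 = 9694977.

9694977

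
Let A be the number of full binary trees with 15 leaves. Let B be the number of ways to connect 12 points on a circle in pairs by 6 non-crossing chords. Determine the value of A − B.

2674308

A full binary tree with L leaves has L−1 internal nodes and is counted by C_{L−1}; L = 15 gives C_14. So A = C_14 = 2674440.
Pairing 12 circle points by 6 non-crossing chords gives C_6 matchings. So B = C_6 = 132.
A − B = 2674440 − 132 = 2674308.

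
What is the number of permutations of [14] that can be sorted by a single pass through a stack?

2674440

Stack-sortable permutations are exactly the 231-avoiding ones, counted by C_n; here n = 14.
C_14 = C_13 · 2(2·13+1)/(13+2) = 742900 · 54/15 = 2674440.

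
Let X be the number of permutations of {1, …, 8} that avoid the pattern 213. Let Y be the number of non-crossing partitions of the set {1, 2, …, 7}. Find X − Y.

1001

Permutations of [n] avoiding any single length-3 pattern are counted by C_n; here n = 8. So X = C_8 = 1430.
Non-crossing partitions of an n-element set are counted by C_n; here n = 7. So Y = C_7 = 429.
X − Y = 1430 − 429 = 1001.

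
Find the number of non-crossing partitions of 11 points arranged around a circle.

Non-crossing partitions of an n-element set are counted by C_n; here n = 11.
C_11 = C(22,11)/12 = 705432/12 = 58786.

58786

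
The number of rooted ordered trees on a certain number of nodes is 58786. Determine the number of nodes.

12

Rooted ordered trees on m nodes are counted by C_{m−1}, and C_11 = 58786.
So the index is 11, and the number of nodes is 11 + 1 = 12.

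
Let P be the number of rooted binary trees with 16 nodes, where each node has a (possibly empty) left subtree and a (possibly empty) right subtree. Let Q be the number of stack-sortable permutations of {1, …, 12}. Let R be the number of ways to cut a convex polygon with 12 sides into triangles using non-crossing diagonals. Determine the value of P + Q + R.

35582478

There are C_n binary search tree shapes on n keys; with n = 16 that is C_16. So P = C_16 = 35357670.
By Knuth's characterisation, the stack-sortable permutations of length 12 are the 231-avoiders, numbering C_12. So Q = C_12 = 208012.
A convex 12-gon is triangulated into 10 triangles, and the number of such triangulations is the Catalan number C_{12−2} = C_10. So R = C_10 = 16796.
P + Q + R = 35357670 + 208012 + 16796 = 35582478.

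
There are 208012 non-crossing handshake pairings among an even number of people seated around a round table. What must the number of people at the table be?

24

Non-crossing handshake pairings of 2n people are counted by C_n. The Catalan number equal to 208012 is C_12.
So n = 12, and there are 2n = 24 people.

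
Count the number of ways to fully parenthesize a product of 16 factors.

Bracketing 16 factors into binary products is counted by C_{16−1} = C_15.
C_15 = C(30,15)/16 = 155117520/16 = 9694845.

9694845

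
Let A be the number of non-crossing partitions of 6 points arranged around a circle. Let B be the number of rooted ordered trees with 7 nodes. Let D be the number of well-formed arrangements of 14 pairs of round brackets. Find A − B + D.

Non-crossing partitions of an n-element set are counted by C_n; here n = 6. So A = C_6 = 132.
A rooted plane tree on 7 nodes has 6 edges, and such trees are counted by C_6. So B = C_6 = 132.
A balanced arrangement of 14 bracket pairs is a Dyck word of semilength 14, so the count is C_14. So D = C_14 = 2674440.
A − B + D = 132 − 132 + 2674440 = 2674440.

2674440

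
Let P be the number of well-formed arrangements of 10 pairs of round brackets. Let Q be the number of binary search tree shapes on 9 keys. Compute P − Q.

11934

Balanced strings of n pairs of brackets are counted by C_n; here n = 10. So P = C_10 = 16796.
Binary trees (left/right distinguished) on n nodes are counted by C_n; here n = 9. So Q = C_9 = 4862.
P − Q = 16796 − 4862 = 11934.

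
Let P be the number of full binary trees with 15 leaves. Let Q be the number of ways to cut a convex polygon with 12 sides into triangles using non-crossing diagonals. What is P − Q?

A full binary tree with L leaves has L−1 internal nodes and is counted by C_{L−1}; L = 15 gives C_14. So P = C_14 = 2674440.
Triangulations of a convex m-gon are counted by C_{m−2}; with m = 12 this is C_10. So Q = C_10 = 16796.
P − Q = 2674440 − 16796 = 2657644.

2657644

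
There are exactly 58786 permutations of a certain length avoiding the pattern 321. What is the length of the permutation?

11

Permutations of [n] avoiding a fixed length-3 pattern are counted by C_n. The Catalan number equal to 58786 is C_11.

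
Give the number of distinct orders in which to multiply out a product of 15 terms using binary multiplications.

Ways to associate a product of 15 factors correspond to binary trees on 15 leaves, so the count is C_14.
C_14 = C_13 · 2(2·13+1)/(13+2) = 742900 · 54/15 = 2674440.

2674440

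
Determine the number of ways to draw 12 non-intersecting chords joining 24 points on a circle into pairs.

208012

Non-crossing perfect matchings of 2n points on a circle are counted by C_n; with 24 points, n = 12.
C_12 = C(24,12)/13 = 2704156/13 = 208012.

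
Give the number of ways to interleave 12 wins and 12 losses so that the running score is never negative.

208012

Ballot sequences with n votes each where one side never trails are Dyck words, counted by C_n; here n = 12.
C_12 = C(24,12)/13 = 2704156/13 = 208012.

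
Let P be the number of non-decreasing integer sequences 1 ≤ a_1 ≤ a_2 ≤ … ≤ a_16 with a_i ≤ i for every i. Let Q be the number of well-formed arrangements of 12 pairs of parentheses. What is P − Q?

Such sub-staircase sequences of length n are counted by C_n; here n = 16. So P = C_16 = 35357670.
A balanced arrangement of 12 bracket pairs is a Dyck word of semilength 12, so the count is C_12. So Q = C_12 = 208012.
P − Q = 35357670 − 208012 = 35149658.

35149658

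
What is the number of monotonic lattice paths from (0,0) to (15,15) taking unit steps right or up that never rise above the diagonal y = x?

Sub-diagonal monotone paths from (0,0) to (15,15) biject with Dyck paths of semilength 15, giving C_15.
C_15 = C(30,15)/16 = 155117520/16 = 9694845.

9694845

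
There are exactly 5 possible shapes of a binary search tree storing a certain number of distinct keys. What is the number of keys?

Binary search tree shapes on n keys are counted by C_n. Since C_3 = 5, the index is 3.

3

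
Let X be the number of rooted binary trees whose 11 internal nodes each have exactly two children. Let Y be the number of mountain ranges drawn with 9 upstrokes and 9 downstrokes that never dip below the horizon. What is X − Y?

Full binary trees with n internal nodes are counted by C_n; here n = 11. So X = C_11 = 58786.
A Dyck path with 9 up-steps and 9 down-steps has semilength 9, so there are C_9 of them. So Y = C_9 = 4862.
X − Y = 58786 − 4862 = 53924.

53924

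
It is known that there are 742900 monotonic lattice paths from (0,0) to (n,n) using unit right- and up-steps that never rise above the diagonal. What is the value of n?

13

Such diagonal-avoiding paths in an n×n grid are counted by C_n, and C_13 = 742900.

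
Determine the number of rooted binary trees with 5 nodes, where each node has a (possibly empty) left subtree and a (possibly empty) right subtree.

42

Rooted binary trees with 5 nodes (each child slot possibly empty) number C_5.
C_5 = C(10,5)/6 = 252/6 = 42.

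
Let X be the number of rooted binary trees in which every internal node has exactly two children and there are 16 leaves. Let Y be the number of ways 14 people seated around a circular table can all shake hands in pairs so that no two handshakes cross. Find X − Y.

9694416

A full binary tree with L leaves has L−1 internal nodes and is counted by C_{L−1}; L = 16 gives C_15. So X = C_15 = 9694845.
Non-crossing handshake pairings of 2n people are counted by C_n; 14 people gives n = 7. So Y = C_7 = 429.
X − Y = 9694845 − 429 = 9694416.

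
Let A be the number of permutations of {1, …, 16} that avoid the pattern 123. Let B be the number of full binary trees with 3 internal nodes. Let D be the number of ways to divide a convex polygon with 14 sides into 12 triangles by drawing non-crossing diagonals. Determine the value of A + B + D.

For any fixed pattern of length 3, the pattern-avoiding permutations of [16] number C_16. So A = C_16 = 35357670.
Full binary trees with n internal nodes are counted by C_n; here n = 3. So B = C_3 = 5.
Triangulations of a convex m-gon are counted by C_{m−2}; with m = 14 this is C_12. So D = C_12 = 208012.
A + B + D = 35357670 + 5 + 208012 = 35565687.

35565687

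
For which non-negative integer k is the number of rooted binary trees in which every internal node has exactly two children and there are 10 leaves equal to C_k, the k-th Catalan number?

9

Full binary trees with 10 leaves have 10−1 = 9 internal nodes, so there are C_9 of them.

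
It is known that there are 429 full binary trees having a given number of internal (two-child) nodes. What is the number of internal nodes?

7

Full binary trees with n internal nodes are counted by C_n; 429 = C_7.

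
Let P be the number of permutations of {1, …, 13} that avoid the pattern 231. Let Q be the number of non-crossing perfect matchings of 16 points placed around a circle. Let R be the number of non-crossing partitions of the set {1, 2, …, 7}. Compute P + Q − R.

743901

Permutations of [n] avoiding any single length-3 pattern are counted by C_n; here n = 13. So P = C_13 = 742900.
Pairing 16 circle points by 8 non-crossing chords gives C_8 matchings. So Q = C_8 = 1430.
Non-crossing partitions of an n-element set are counted by C_n; here n = 7. So R = C_7 = 429.
P + Q − R = 742900 + 1430 − 429 = 743901.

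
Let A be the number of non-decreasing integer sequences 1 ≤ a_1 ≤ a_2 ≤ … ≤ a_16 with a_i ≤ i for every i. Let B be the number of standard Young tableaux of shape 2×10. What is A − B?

Such sub-staircase sequences of length n are counted by C_n; here n = 16. So A = C_16 = 35357670.
Standard Young tableaux of shape 2×n are counted by C_n; here n = 10. So B = C_10 = 16796.
A − B = 35357670 − 16796 = 35340874.

35340874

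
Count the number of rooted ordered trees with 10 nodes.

A rooted plane tree on 10 nodes has 9 edges, and such trees are counted by C_9.
C_9 = C(18,9)/10 = 48620/10 = 4862.

4862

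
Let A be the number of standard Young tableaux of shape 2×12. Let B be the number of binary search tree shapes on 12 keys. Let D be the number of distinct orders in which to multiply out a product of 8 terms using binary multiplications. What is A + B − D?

415595

Standard Young tableaux of shape 2×n are counted by C_n; here n = 12. So A = C_12 = 208012.
Binary trees (left/right distinguished) on n nodes are counted by C_n; here n = 12. So B = C_12 = 208012.
Parenthesizations of m factors correspond to full binary trees with m leaves, counted by C_{m−1}; m = 8 gives C_7. So D = C_7 = 429.
A + B − D = 208012 + 208012 − 429 = 415595.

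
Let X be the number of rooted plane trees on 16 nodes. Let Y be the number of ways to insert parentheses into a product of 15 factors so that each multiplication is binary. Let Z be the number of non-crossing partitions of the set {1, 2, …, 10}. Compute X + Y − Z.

Rooted ordered (plane) trees on m nodes have m−1 edges and are counted by C_{m−1}; m = 16 gives C_15. So X = C_15 = 9694845.
Ways to associate a product of 15 factors correspond to binary trees on 15 leaves, so the count is C_14. So Y = C_14 = 2674440.
Non-crossing partitions of an n-element set are counted by C_n; here n = 10. So Z = C_10 = 16796.
X + Y − Z = 9694845 + 2674440 − 16796 = 12352489.

12352489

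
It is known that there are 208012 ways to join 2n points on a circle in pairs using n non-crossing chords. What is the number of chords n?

Non-crossing pairings of 2n points on a circle are counted by C_n. Since C_12 = 208012, the index is 12.

12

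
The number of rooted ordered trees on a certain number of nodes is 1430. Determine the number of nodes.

Rooted ordered trees on m nodes are counted by C_{m−1}; 1430 = C_8.
So the index is 8, and the number of nodes is 8 + 1 = 9.

9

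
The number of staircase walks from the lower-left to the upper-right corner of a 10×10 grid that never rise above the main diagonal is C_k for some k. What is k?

Monotone paths in an n×n grid that stay weakly below the diagonal are counted by C_n; here n = 10.

10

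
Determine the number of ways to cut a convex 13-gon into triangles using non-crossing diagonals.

58786

The number of triangulations of a 13-gon is the Catalan number C_11 (index = sides − 2).
C_11 = C(22,11)/12 = 705432/12 = 58786.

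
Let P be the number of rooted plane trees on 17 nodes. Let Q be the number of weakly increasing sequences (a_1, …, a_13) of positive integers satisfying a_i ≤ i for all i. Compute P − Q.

A rooted plane tree on 17 nodes has 16 edges, and such trees are counted by C_16. So P = C_16 = 35357670.
Weakly increasing sequences with a_i ≤ i biject with Dyck paths of semilength 13, so there are C_13. So Q = C_13 = 742900.
P − Q = 35357670 − 742900 = 34614770.

34614770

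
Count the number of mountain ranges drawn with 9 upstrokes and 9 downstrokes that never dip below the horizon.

Paths of 9 up- and 9 down-steps that never dip below the axis are Dyck paths; their count is C_9.
C_9 = C(18,9)/10 = 48620/10 = 4862.

4862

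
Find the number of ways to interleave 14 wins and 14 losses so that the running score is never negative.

2674440

Ballot sequences with n votes each where one side never trails are Dyck words, counted by C_n; here n = 14.
C_14 = C(28,14)/15 = 40116600/15 = 2674440.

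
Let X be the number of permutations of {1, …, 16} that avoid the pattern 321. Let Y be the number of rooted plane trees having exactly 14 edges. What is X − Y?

32683230

Permutations of [n] avoiding any single length-3 pattern are counted by C_n; here n = 16. So X = C_16 = 35357670.
Rooted ordered trees with n edges are counted by C_n; here n = 14. So Y = C_14 = 2674440.
X − Y = 35357670 − 2674440 = 32683230.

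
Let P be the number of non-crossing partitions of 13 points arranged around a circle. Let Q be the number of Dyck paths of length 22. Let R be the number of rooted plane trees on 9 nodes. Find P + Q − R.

Non-crossing partitions of an n-element set are counted by C_n; here n = 13. So P = C_13 = 742900.
Dyck paths of semilength n (length 2n) are counted by C_n; here n = 11. So Q = C_11 = 58786.
Rooted ordered (plane) trees on m nodes have m−1 edges and are counted by C_{m−1}; m = 9 gives C_8. So R = C_8 = 1430.
P + Q − R = 742900 + 58786 − 1430 = 800256.

800256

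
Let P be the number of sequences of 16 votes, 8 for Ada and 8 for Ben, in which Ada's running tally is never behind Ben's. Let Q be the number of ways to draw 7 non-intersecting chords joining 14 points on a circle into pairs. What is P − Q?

Reading a vote for the leader as '(' and for the other as ')' turns such a sequence into a balanced string of 8 pairs, so the count is C_8. So P = C_8 = 1430.
Non-crossing perfect matchings of 2n points on a circle are counted by C_n; with 14 points, n = 7. So Q = C_7 = 429.
P − Q = 1430 − 429 = 1001.

1001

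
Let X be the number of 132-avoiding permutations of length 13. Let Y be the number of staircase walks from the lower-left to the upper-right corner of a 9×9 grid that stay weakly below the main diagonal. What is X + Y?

747762

For any fixed pattern of length 3, the pattern-avoiding permutations of [13] number C_13. So X = C_13 = 742900.
Sub-diagonal monotone paths from (0,0) to (9,9) biject with Dyck paths of semilength 9, giving C_9. So Y = C_9 = 4862.
X + Y = 742900 + 4862 = 747762.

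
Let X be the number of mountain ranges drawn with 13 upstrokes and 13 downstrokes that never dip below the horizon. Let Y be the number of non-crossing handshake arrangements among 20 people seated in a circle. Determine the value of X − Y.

A Dyck path with 13 up-steps and 13 down-steps has semilength 13, so there are C_13 of them. So X = C_13 = 742900.
With 20 = 2·10 people, non-crossing handshake pairings are non-crossing perfect matchings on a circle, counted by C_10. So Y = C_10 = 16796.
X − Y = 742900 − 16796 = 726104.

726104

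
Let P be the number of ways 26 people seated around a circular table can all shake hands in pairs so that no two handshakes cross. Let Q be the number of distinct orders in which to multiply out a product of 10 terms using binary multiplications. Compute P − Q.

738038

Non-crossing handshake pairings of 2n people are counted by C_n; 26 people gives n = 13. So P = C_13 = 742900.
Ways to associate a product of 10 factors correspond to binary trees on 10 leaves, so the count is C_9. So Q = C_9 = 4862.
P − Q = 742900 − 4862 = 738038.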